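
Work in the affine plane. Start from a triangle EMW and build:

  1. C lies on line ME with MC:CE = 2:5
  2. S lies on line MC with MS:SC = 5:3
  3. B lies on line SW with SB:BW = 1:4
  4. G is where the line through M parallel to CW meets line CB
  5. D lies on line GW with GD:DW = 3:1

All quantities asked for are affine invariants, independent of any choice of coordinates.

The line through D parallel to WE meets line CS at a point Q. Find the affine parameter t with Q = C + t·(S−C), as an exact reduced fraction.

t = -49/9

Choose coordinates E = (0, 0), M = (1, 0), W = (0, 1).
1. C lies on line ME with MC:CE = 2:5 ⇒ C = (5/7, 0)
2. S lies on line MC with MS:SC = 5:3 ⇒ S = (23/28, 0)
3. B lies on line SW with SB:BW = 1:4 ⇒ B = (23/35, 1/5)
4. G is where the line through M parallel to CW meets line CB ⇒ G = (11/21, 2/3)
5. D lies on line GW with GD:DW = 3:1 ⇒ D = (11/84, 11/12)
through D parallel to WE: direction (0, -1); meets CS at Q = (11/84, 0)
Q = C + t·(S−C) with t = -49/9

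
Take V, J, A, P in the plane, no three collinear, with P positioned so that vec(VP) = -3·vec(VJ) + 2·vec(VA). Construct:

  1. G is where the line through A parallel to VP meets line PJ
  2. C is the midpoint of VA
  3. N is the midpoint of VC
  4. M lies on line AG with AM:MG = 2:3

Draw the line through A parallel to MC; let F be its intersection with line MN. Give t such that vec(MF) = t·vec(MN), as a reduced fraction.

Assign V = (0, 0), J = (1, 0), A = (0, 1), P = (-3, 2) — the answer is frame-independent, so this choice is without loss of generality.
1. G is where the line through A parallel to VP meets line PJ ⇒ G = (3, -1)
2. C is the midpoint of VA ⇒ C = (0, 1/2)
3. N is the midpoint of VC ⇒ N = (0, 1/4)
4. M lies on line AG with AM:MG = 2:3 ⇒ M = (6/5, 1/5)
through A parallel to MC: direction (-6/5, 3/10); meets MN at F = (18/5, 1/10)
F = M + t·(N−M) with t = -2

t = -2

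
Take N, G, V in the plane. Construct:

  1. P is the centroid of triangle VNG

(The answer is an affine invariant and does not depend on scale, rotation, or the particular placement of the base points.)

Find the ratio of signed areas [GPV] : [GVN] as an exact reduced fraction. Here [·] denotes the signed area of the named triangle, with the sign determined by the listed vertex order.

Choose coordinates N = (0, 0), G = (1, 0), V = (0, 1).
1. P is the centroid of triangle VNG ⇒ P = (1/3, 1/3)
2·[GPV] = -1/3, 2·[GVN] = 1
[GPV]:[GVN] = -1/3:1 = -1/3

[GPV]:[GVN] = -1/3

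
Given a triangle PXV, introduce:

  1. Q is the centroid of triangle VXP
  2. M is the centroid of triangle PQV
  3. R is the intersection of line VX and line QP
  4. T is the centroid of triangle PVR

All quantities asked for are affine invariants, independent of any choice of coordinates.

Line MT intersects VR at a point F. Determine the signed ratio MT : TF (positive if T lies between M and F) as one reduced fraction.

Work in coordinates with P = (0, 0), X = (1, 0), V = (0, 1).
1. Q is the centroid of triangle VXP ⇒ Q = (1/3, 1/3)
2. M is the centroid of triangle PQV ⇒ M = (1/9, 4/9)
3. R is the intersection of line VX and line QP ⇒ R = (1/2, 1/2)
4. T is the centroid of triangle PVR ⇒ T = (1/6, 1/2)
line MT meets VR at F = (1/3, 2/3)
T = M + t·(F−M) with t = 1/4, so MT:TF = 1/4:3/4

MT:TF = 1/3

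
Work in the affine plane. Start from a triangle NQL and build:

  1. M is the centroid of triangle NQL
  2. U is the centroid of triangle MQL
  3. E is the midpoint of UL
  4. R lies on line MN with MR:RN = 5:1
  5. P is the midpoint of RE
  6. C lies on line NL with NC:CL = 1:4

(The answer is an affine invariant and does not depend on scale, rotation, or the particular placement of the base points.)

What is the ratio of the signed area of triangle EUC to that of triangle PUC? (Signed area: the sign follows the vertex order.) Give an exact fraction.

[EUC]:[PUC] = 32/9

Set N = (0, 0), Q = (1, 0), L = (0, 1); any affine frame gives the same invariant.
1. M is the centroid of triangle NQL ⇒ M = (1/3, 1/3)
2. U is the centroid of triangle MQL ⇒ U = (4/9, 4/9)
3. E is the midpoint of UL ⇒ E = (2/9, 13/18)
4. R lies on line MN with MR:RN = 5:1 ⇒ R = (1/18, 1/18)
5. P is the midpoint of RE ⇒ P = (5/36, 7/18)
6. C lies on line NL with NC:CL = 1:4 ⇒ C = (0, 1/5)
2·[EUC] = -8/45, 2·[PUC] = -1/20
[EUC]:[PUC] = -8/45:-1/20 = 32/9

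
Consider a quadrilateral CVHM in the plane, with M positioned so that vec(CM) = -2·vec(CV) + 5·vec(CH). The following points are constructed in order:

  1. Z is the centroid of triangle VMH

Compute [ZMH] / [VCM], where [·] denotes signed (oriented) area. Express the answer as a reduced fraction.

[ZMH]:[VCM] = -2/15

Set C = (0, 0), V = (1, 0), H = (0, 1), M = (-2, 5); any affine frame gives the same invariant.
1. Z is the centroid of triangle VMH ⇒ Z = (-1/3, 2)
2·[ZMH] = 2/3, 2·[VCM] = -5
[ZMH]:[VCM] = 2/3:-5 = -2/15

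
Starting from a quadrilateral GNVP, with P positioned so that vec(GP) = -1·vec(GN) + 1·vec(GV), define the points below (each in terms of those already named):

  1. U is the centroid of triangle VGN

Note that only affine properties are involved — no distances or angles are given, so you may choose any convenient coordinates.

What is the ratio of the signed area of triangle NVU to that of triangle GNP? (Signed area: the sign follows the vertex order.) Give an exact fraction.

[NVU]:[GNP] = 1/3

Set G = (0, 0), N = (1, 0), V = (0, 1), P = (-1, 1); any affine frame gives the same invariant.
1. U is the centroid of triangle VGN ⇒ U = (1/3, 1/3)
2·[NVU] = 1/3, 2·[GNP] = 1
[NVU]:[GNP] = 1/3:1 = 1/3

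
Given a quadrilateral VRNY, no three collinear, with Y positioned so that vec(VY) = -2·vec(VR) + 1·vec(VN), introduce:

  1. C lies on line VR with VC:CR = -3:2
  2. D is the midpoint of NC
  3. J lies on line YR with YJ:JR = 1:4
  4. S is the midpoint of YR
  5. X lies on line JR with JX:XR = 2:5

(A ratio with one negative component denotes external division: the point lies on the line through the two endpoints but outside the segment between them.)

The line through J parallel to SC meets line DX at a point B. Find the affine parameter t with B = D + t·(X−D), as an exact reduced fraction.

Work in coordinates with V = (0, 0), R = (1, 0), N = (0, 1), Y = (-2, 1).
1. C lies on line VR with VC:CR = -3:2 ⇒ C = (3, 0)
2. D is the midpoint of NC ⇒ D = (3/2, 1/2)
3. J lies on line YR with YJ:JR = 1:4 ⇒ J = (-7/5, 4/5)
4. S is the midpoint of YR ⇒ S = (-1/2, 1/2)
5. X lies on line JR with JX:XR = 2:5 ⇒ X = (-5/7, 4/7)
through J parallel to SC: direction (7/2, -1/2); meets DX at B = (7/15, 8/15)
B = D + t·(X−D) with t = 7/15

t = 7/15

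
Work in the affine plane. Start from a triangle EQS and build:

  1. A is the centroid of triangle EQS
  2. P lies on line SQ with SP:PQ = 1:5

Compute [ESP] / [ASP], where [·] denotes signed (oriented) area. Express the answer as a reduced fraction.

[ESP]:[ASP] = 3

Work in coordinates with E = (0, 0), Q = (1, 0), S = (0, 1).
1. A is the centroid of triangle EQS ⇒ A = (1/3, 1/3)
2. P lies on line SQ with SP:PQ = 1:5 ⇒ P = (1/6, 5/6)
2·[ESP] = -1/6, 2·[ASP] = -1/18
[ESP]:[ASP] = -1/6:-1/18 = 3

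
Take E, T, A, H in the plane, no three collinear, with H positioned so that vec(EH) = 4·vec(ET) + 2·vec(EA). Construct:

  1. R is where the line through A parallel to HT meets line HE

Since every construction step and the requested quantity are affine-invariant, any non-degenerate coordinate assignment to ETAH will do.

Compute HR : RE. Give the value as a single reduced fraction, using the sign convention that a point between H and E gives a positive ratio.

Assign E = (0, 0), T = (1, 0), A = (0, 1), H = (4, 2) — the answer is frame-independent, so this choice is without loss of generality.
1. R is where the line through A parallel to HT meets line HE ⇒ R = (-6, -3)
R = H + t·(E−H) with t = 5/2, so HR:RE = t:(1−t) = 5/2:-3/2

HR:RE = -5/3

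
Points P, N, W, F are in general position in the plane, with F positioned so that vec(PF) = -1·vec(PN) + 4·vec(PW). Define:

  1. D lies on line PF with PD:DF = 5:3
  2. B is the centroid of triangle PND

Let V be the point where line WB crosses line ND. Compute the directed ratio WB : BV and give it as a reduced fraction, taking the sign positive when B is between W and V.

WB:BV = 1/20

Set P = (0, 0), N = (1, 0), W = (0, 1), F = (-1, 4); any affine frame gives the same invariant.
1. D lies on line PF with PD:DF = 5:3 ⇒ D = (-5/8, 5/2)
2. B is the centroid of triangle PND ⇒ B = (1/8, 5/6)
line WB meets ND at V = (21/8, -5/2)
B = W + t·(V−W) with t = 1/21, so WB:BV = 1/21:20/21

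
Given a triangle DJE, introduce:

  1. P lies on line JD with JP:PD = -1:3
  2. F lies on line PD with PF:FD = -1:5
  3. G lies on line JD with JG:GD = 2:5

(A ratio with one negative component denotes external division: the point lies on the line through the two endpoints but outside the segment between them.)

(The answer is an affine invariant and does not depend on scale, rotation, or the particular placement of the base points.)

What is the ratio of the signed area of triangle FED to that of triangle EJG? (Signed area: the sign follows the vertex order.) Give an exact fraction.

[FED]:[EJG] = -105/16

Assign D = (0, 0), J = (1, 0), E = (0, 1) — the answer is frame-independent, so this choice is without loss of generality.
1. P lies on line JD with JP:PD = -1:3 ⇒ P = (3/2, 0)
2. F lies on line PD with PF:FD = -1:5 ⇒ F = (15/8, 0)
3. G lies on line JD with JG:GD = 2:5 ⇒ G = (5/7, 0)
2·[FED] = 15/8, 2·[EJG] = -2/7
[FED]:[EJG] = 15/8:-2/7 = -105/16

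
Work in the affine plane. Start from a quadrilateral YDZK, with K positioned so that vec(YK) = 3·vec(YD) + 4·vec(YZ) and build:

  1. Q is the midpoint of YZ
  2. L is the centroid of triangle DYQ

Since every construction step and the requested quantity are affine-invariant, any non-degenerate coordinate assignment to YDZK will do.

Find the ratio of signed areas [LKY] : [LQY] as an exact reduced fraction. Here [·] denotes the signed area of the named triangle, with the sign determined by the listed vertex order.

Assign Y = (0, 0), D = (1, 0), Z = (0, 1), K = (3, 4) — the answer is frame-independent, so this choice is without loss of generality.
1. Q is the midpoint of YZ ⇒ Q = (0, 1/2)
2. L is the centroid of triangle DYQ ⇒ L = (1/3, 1/6)
2·[LKY] = 5/6, 2·[LQY] = 1/6
[LKY]:[LQY] = 5/6:1/6 = 5

[LKY]:[LQY] = 5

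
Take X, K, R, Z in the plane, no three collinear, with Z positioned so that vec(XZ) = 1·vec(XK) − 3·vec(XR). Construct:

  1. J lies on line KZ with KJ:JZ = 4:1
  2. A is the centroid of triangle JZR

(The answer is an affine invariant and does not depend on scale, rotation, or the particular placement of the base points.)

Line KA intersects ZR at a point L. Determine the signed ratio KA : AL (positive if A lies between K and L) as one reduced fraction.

KA:AL = 14

Assign X = (0, 0), K = (1, 0), R = (0, 1), Z = (1, -3) — the answer is frame-independent, so this choice is without loss of generality.
1. J lies on line KZ with KJ:JZ = 4:1 ⇒ J = (1, -12/5)
2. A is the centroid of triangle JZR ⇒ A = (2/3, -22/15)
line KA meets ZR at L = (9/14, -11/7)
A = K + t·(L−K) with t = 14/15, so KA:AL = 14/15:1/15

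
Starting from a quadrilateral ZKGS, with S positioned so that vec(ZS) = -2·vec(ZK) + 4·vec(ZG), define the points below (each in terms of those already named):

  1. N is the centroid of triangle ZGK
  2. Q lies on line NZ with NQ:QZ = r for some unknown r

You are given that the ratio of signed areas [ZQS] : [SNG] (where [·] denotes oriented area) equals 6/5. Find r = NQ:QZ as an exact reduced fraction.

Assign Z = (0, 0), K = (1, 0), G = (0, 1), S = (-2, 4) — the answer is frame-independent, so this choice is without loss of generality.
1. N is the centroid of triangle ZGK ⇒ N = (1/3, 1/3)
2. With NQ:QZ = r, write λ = r/(r+1) so Q = N + λ·(Z−N); Q is affine-linear in λ
Every point depending on Q is an affine combination of Q and λ-independent points, so each such coordinate is linear in λ; the λ² term in each signed area is a multiple of (Z−N)×(Z−N) = 0, so 2·[ZQS] and 2·[SNG] are each linear in λ. Evaluating at λ=0 and λ=1:
  2·[ZQS] = -2·λ + 2,   2·[SNG] = 1/3
So [ZQS]:[SNG] = (-2·λ + 2) / (1/3). Setting this equal to 6/5:
  -2·λ + 2 = 6/5·(1/3)  ⇒  λ = 4/5
Then r = λ/(1−λ) = (4/5)/(1/5) = 4. Check: with r = 4, Q = (1/15, 1/15) and [ZQS]:[SNG] = 6/5 as required.

r = 4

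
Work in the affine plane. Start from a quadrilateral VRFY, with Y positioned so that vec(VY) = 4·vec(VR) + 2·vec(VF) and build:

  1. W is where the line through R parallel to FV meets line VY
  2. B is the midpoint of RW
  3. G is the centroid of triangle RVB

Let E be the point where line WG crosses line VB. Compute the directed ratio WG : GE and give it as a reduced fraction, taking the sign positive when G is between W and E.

Choose coordinates V = (0, 0), R = (1, 0), F = (0, 1), Y = (4, 2).
1. W is where the line through R parallel to FV meets line VY ⇒ W = (1, 1/2)
2. B is the midpoint of RW ⇒ B = (1, 1/4)
3. G is the centroid of triangle RVB ⇒ G = (2/3, 1/12)
line WG meets VB at E = (3/4, 3/16)
G = W + t·(E−W) with t = 4/3, so WG:GE = 4/3:-1/3

WG:GE = -4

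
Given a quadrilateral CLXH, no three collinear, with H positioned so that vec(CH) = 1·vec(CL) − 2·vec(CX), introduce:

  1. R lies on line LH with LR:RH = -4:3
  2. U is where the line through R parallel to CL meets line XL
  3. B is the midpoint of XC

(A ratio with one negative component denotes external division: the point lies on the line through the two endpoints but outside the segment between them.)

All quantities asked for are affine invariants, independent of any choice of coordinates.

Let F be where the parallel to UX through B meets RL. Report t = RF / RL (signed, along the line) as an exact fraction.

t = 15/16

Set C = (0, 0), L = (1, 0), X = (0, 1), H = (1, -2); any affine frame gives the same invariant.
1. R lies on line LH with LR:RH = -4:3 ⇒ R = (1, -8)
2. U is where the line through R parallel to CL meets line XL ⇒ U = (9, -8)
3. B is the midpoint of XC ⇒ B = (0, 1/2)
through B parallel to UX: direction (-9, 9); meets RL at F = (1, -1/2)
F = R + t·(L−R) with t = 15/16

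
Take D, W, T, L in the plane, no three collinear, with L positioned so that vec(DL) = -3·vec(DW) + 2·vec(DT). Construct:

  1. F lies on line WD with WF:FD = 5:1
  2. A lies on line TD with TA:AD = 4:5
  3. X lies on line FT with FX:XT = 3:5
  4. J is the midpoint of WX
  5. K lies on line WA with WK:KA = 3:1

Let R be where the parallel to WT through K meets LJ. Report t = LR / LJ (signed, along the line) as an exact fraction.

Work in coordinates with D = (0, 0), W = (1, 0), T = (0, 1), L = (-3, 2).
1. F lies on line WD with WF:FD = 5:1 ⇒ F = (1/6, 0)
2. A lies on line TD with TA:AD = 4:5 ⇒ A = (0, 5/9)
3. X lies on line FT with FX:XT = 3:5 ⇒ X = (5/48, 3/8)
4. J is the midpoint of WX ⇒ J = (53/96, 3/16)
5. K lies on line WA with WK:KA = 3:1 ⇒ K = (1/4, 5/12)
through K parallel to WT: direction (-1, 1); meets LJ at R = (202/501, 44/167)
R = L + t·(J−L) with t = 160/167

t = 160/167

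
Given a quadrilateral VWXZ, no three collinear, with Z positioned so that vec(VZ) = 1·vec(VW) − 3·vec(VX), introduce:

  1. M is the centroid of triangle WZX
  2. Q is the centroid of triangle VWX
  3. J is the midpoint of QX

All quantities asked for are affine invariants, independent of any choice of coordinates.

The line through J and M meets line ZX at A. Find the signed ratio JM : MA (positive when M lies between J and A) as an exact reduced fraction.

Work in coordinates with V = (0, 0), W = (1, 0), X = (0, 1), Z = (1, -3).
1. M is the centroid of triangle WZX ⇒ M = (2/3, -2/3)
2. Q is the centroid of triangle VWX ⇒ Q = (1/3, 1/3)
3. J is the midpoint of QX ⇒ J = (1/6, 2/3)
line JM meets ZX at A = (-1/12, 4/3)
M = J + t·(A−J) with t = -2, so JM:MA = -2:3

JM:MA = -2/3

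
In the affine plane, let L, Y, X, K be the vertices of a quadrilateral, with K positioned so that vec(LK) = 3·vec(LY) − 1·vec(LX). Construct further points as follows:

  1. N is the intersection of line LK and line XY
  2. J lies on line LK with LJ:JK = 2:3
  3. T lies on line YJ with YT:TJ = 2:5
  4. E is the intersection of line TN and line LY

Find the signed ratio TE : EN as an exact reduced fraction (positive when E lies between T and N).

Work in coordinates with L = (0, 0), Y = (1, 0), X = (0, 1), K = (3, -1).
1. N is the intersection of line LK and line XY ⇒ N = (3/2, -1/2)
2. J lies on line LK with LJ:JK = 2:3 ⇒ J = (6/5, -2/5)
3. T lies on line YJ with YT:TJ = 2:5 ⇒ T = (37/35, -4/35)
4. E is the intersection of line TN and line LY ⇒ E = (25/27, 0)
E = T + t·(N−T) with t = -8/27, so TE:EN = t:(1−t) = -8/27:35/27

TE:EN = -8/35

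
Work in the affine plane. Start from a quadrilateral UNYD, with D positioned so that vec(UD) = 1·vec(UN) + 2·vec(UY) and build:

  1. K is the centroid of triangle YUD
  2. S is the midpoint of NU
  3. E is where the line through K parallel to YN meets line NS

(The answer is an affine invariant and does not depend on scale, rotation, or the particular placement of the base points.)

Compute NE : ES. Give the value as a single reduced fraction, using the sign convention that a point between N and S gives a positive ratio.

Choose coordinates U = (0, 0), N = (1, 0), Y = (0, 1), D = (1, 2).
1. K is the centroid of triangle YUD ⇒ K = (1/3, 1)
2. S is the midpoint of NU ⇒ S = (1/2, 0)
3. E is where the line through K parallel to YN meets line NS ⇒ E = (4/3, 0)
E = N + t·(S−N) with t = -2/3, so NE:ES = t:(1−t) = -2/3:5/3

NE:ES = -2/5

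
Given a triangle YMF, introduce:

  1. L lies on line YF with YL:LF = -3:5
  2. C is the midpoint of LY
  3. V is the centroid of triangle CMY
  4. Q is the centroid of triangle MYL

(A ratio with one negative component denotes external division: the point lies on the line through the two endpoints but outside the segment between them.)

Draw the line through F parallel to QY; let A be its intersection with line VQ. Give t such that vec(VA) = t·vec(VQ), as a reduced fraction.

t = -3

Set Y = (0, 0), M = (1, 0), F = (0, 1); any affine frame gives the same invariant.
1. L lies on line YF with YL:LF = -3:5 ⇒ L = (0, -3/2)
2. C is the midpoint of LY ⇒ C = (0, -3/4)
3. V is the centroid of triangle CMY ⇒ V = (1/3, -1/4)
4. Q is the centroid of triangle MYL ⇒ Q = (1/3, -1/2)
through F parallel to QY: direction (-1/3, 1/2); meets VQ at A = (1/3, 1/2)
A = V + t·(Q−V) with t = -3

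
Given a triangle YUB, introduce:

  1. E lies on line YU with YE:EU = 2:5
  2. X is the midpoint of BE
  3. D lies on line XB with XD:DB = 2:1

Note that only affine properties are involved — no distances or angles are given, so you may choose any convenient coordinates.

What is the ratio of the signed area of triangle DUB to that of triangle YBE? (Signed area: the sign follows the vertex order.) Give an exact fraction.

[DUB]:[YBE] = -5/12

Work in coordinates with Y = (0, 0), U = (1, 0), B = (0, 1).
1. E lies on line YU with YE:EU = 2:5 ⇒ E = (2/7, 0)
2. X is the midpoint of BE ⇒ X = (1/7, 1/2)
3. D lies on line XB with XD:DB = 2:1 ⇒ D = (1/21, 5/6)
2·[DUB] = 5/42, 2·[YBE] = -2/7
[DUB]:[YBE] = 5/42:-2/7 = -5/12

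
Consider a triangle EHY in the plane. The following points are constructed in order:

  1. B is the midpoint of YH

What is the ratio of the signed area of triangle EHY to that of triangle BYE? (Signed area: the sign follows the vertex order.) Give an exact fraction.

[EHY]:[BYE] = 2

Work in coordinates with E = (0, 0), H = (1, 0), Y = (0, 1).
1. B is the midpoint of YH ⇒ B = (1/2, 1/2)
2·[EHY] = 1, 2·[BYE] = 1/2
[EHY]:[BYE] = 1:1/2 = 2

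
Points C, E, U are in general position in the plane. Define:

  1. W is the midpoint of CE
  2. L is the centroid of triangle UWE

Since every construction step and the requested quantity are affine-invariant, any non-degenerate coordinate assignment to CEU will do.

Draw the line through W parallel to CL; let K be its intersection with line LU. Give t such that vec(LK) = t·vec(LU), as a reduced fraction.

Assign C = (0, 0), E = (1, 0), U = (0, 1) — the answer is frame-independent, so this choice is without loss of generality.
1. W is the midpoint of CE ⇒ W = (1/2, 0)
2. L is the centroid of triangle UWE ⇒ L = (1/2, 1/3)
through W parallel to CL: direction (1/2, 1/3); meets LU at K = (2/3, 1/9)
K = L + t·(U−L) with t = -1/3

t = -1/3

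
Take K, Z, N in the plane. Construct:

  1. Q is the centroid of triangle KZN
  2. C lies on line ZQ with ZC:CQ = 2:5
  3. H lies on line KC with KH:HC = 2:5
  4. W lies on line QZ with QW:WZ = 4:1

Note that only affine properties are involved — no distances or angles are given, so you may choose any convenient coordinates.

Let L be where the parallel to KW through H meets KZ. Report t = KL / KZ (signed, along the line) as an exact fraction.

t = -6/49

Set K = (0, 0), Z = (1, 0), N = (0, 1); any affine frame gives the same invariant.
1. Q is the centroid of triangle KZN ⇒ Q = (1/3, 1/3)
2. C lies on line ZQ with ZC:CQ = 2:5 ⇒ C = (17/21, 2/21)
3. H lies on line KC with KH:HC = 2:5 ⇒ H = (34/147, 4/147)
4. W lies on line QZ with QW:WZ = 4:1 ⇒ W = (13/15, 1/15)
through H parallel to KW: direction (13/15, 1/15); meets KZ at L = (-6/49, 0)
L = K + t·(Z−K) with t = -6/49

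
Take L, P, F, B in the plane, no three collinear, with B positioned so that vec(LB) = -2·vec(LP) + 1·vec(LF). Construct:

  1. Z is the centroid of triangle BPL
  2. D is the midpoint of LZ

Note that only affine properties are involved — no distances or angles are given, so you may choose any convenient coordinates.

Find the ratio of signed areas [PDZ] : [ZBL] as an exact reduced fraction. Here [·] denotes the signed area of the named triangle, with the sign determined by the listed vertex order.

[PDZ]:[ZBL] = -1/2

Set L = (0, 0), P = (1, 0), F = (0, 1), B = (-2, 1); any affine frame gives the same invariant.
1. Z is the centroid of triangle BPL ⇒ Z = (-1/3, 1/3)
2. D is the midpoint of LZ ⇒ D = (-1/6, 1/6)
2·[PDZ] = -1/6, 2·[ZBL] = 1/3
[PDZ]:[ZBL] = -1/6:1/3 = -1/2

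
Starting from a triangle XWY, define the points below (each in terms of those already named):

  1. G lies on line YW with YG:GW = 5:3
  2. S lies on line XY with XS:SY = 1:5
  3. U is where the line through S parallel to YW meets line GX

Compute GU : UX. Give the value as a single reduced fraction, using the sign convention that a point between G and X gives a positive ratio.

GU:UX = 5

Assign X = (0, 0), W = (1, 0), Y = (0, 1) — the answer is frame-independent, so this choice is without loss of generality.
1. G lies on line YW with YG:GW = 5:3 ⇒ G = (5/8, 3/8)
2. S lies on line XY with XS:SY = 1:5 ⇒ S = (0, 1/6)
3. U is where the line through S parallel to YW meets line GX ⇒ U = (5/48, 1/16)
U = G + t·(X−G) with t = 5/6, so GU:UX = t:(1−t) = 5/6:1/6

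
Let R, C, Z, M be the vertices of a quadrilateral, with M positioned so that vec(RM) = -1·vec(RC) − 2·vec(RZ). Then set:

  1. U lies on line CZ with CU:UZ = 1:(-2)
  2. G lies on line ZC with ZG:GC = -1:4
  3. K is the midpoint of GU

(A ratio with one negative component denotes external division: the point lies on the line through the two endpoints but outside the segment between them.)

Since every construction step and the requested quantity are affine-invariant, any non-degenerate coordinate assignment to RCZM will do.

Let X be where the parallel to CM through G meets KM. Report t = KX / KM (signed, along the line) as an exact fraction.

Set R = (0, 0), C = (1, 0), Z = (0, 1), M = (-1, -2); any affine frame gives the same invariant.
1. U lies on line CZ with CU:UZ = 1:(-2) ⇒ U = (2, -1)
2. G lies on line ZC with ZG:GC = -1:4 ⇒ G = (-1/3, 4/3)
3. K is the midpoint of GU ⇒ K = (5/6, 1/6)
through G parallel to CM: direction (-2, -2); meets KM at X = (41/3, 46/3)
X = K + t·(M−K) with t = -7

t = -7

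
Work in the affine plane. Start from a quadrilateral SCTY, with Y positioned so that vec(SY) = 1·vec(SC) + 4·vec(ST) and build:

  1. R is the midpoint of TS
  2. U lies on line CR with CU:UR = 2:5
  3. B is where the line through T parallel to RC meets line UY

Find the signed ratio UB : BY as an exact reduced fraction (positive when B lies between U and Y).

UB:BY = 1/7

Work in coordinates with S = (0, 0), C = (1, 0), T = (0, 1), Y = (1, 4).
1. R is the midpoint of TS ⇒ R = (0, 1/2)
2. U lies on line CR with CU:UR = 2:5 ⇒ U = (5/7, 1/7)
3. B is where the line through T parallel to RC meets line UY ⇒ B = (3/4, 5/8)
B = U + t·(Y−U) with t = 1/8, so UB:BY = t:(1−t) = 1/8:7/8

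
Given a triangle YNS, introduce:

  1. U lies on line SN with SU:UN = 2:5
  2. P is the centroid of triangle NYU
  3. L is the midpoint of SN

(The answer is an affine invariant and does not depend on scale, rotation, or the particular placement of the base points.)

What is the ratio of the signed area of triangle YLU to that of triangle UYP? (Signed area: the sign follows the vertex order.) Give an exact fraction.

Work in coordinates with Y = (0, 0), N = (1, 0), S = (0, 1).
1. U lies on line SN with SU:UN = 2:5 ⇒ U = (2/7, 5/7)
2. P is the centroid of triangle NYU ⇒ P = (3/7, 5/21)
3. L is the midpoint of SN ⇒ L = (1/2, 1/2)
2·[YLU] = 3/14, 2·[UYP] = 5/21
[YLU]:[UYP] = 3/14:5/21 = 9/10

[YLU]:[UYP] = 9/10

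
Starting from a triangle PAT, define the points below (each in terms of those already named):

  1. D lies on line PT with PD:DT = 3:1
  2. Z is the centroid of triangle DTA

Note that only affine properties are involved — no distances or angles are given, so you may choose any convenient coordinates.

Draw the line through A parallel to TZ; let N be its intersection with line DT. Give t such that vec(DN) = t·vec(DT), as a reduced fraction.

t = 2

Assign P = (0, 0), A = (1, 0), T = (0, 1) — the answer is frame-independent, so this choice is without loss of generality.
1. D lies on line PT with PD:DT = 3:1 ⇒ D = (0, 3/4)
2. Z is the centroid of triangle DTA ⇒ Z = (1/3, 7/12)
through A parallel to TZ: direction (1/3, -5/12); meets DT at N = (0, 5/4)
N = D + t·(T−D) with t = 2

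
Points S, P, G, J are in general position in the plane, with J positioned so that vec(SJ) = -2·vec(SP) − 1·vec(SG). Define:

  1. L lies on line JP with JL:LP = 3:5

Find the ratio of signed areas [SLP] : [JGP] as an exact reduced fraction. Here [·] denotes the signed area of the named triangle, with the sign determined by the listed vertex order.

Assign S = (0, 0), P = (1, 0), G = (0, 1), J = (-2, -1) — the answer is frame-independent, so this choice is without loss of generality.
1. L lies on line JP with JL:LP = 3:5 ⇒ L = (-7/8, -5/8)
2·[SLP] = 5/8, 2·[JGP] = -4
[SLP]:[JGP] = 5/8:-4 = -5/32

[SLP]:[JGP] = -5/32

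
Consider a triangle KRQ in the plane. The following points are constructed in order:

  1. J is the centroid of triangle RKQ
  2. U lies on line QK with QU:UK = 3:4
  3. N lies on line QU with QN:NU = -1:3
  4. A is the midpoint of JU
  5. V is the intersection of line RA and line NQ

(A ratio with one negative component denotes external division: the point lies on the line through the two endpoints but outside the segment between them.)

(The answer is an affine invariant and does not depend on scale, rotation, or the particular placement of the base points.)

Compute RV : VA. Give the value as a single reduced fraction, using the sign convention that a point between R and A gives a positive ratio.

Choose coordinates K = (0, 0), R = (1, 0), Q = (0, 1).
1. J is the centroid of triangle RKQ ⇒ J = (1/3, 1/3)
2. U lies on line QK with QU:UK = 3:4 ⇒ U = (0, 4/7)
3. N lies on line QU with QN:NU = -1:3 ⇒ N = (0, 17/14)
4. A is the midpoint of JU ⇒ A = (1/6, 19/42)
5. V is the intersection of line RA and line NQ ⇒ V = (0, 19/35)
V = R + t·(A−R) with t = 6/5, so RV:VA = t:(1−t) = 6/5:-1/5

RV:VA = -6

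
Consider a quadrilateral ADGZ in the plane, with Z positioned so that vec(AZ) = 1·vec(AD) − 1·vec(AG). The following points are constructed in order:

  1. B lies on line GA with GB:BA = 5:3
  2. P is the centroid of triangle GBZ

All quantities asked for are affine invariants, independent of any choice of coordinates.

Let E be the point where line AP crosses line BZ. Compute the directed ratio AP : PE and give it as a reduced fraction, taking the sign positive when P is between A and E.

Set A = (0, 0), D = (1, 0), G = (0, 1), Z = (1, -1); any affine frame gives the same invariant.
1. B lies on line GA with GB:BA = 5:3 ⇒ B = (0, 3/8)
2. P is the centroid of triangle GBZ ⇒ P = (1/3, 1/8)
line AP meets BZ at E = (3/14, 9/112)
P = A + t·(E−A) with t = 14/9, so AP:PE = 14/9:-5/9

AP:PE = -14/5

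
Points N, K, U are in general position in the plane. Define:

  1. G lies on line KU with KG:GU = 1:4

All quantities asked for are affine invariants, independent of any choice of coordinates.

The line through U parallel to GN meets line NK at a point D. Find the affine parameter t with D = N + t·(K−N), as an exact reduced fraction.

t = -4

Assign N = (0, 0), K = (1, 0), U = (0, 1) — the answer is frame-independent, so this choice is without loss of generality.
1. G lies on line KU with KG:GU = 1:4 ⇒ G = (4/5, 1/5)
through U parallel to GN: direction (-4/5, -1/5); meets NK at D = (-4, 0)
D = N + t·(K−N) with t = -4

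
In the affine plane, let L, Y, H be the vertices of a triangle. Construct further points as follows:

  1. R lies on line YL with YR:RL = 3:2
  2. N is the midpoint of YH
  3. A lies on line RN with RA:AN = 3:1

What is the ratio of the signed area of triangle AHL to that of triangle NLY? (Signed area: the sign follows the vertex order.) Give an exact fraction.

[AHL]:[NLY] = 19/20

Work in coordinates with L = (0, 0), Y = (1, 0), H = (0, 1).
1. R lies on line YL with YR:RL = 3:2 ⇒ R = (2/5, 0)
2. N is the midpoint of YH ⇒ N = (1/2, 1/2)
3. A lies on line RN with RA:AN = 3:1 ⇒ A = (19/40, 3/8)
2·[AHL] = 19/40, 2·[NLY] = 1/2
[AHL]:[NLY] = 19/40:1/2 = 19/20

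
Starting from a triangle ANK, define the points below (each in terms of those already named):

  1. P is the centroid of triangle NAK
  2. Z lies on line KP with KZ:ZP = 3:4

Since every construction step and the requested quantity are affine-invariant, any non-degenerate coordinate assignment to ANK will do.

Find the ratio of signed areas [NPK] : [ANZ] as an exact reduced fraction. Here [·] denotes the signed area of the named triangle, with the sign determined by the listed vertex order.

Choose coordinates A = (0, 0), N = (1, 0), K = (0, 1).
1. P is the centroid of triangle NAK ⇒ P = (1/3, 1/3)
2. Z lies on line KP with KZ:ZP = 3:4 ⇒ Z = (1/7, 5/7)
2·[NPK] = -1/3, 2·[ANZ] = 5/7
[NPK]:[ANZ] = -1/3:5/7 = -7/15

[NPK]:[ANZ] = -7/15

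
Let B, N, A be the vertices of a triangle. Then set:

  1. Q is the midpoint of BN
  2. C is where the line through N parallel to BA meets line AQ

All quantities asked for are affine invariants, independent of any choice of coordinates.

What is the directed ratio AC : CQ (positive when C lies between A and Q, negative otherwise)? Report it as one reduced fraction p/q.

AC:CQ = -2

Assign B = (0, 0), N = (1, 0), A = (0, 1) — the answer is frame-independent, so this choice is without loss of generality.
1. Q is the midpoint of BN ⇒ Q = (1/2, 0)
2. C is where the line through N parallel to BA meets line AQ ⇒ C = (1, -1)
C = A + t·(Q−A) with t = 2, so AC:CQ = t:(1−t) = 2:-1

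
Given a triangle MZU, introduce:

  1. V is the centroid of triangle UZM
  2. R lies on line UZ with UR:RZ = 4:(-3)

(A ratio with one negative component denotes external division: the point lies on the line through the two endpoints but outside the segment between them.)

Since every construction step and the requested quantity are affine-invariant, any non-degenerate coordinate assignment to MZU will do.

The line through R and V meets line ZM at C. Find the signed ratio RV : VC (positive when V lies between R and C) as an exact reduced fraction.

RV:VC = -10

Choose coordinates M = (0, 0), Z = (1, 0), U = (0, 1).
1. V is the centroid of triangle UZM ⇒ V = (1/3, 1/3)
2. R lies on line UZ with UR:RZ = 4:(-3) ⇒ R = (4, -3)
line RV meets ZM at C = (7/10, 0)
V = R + t·(C−R) with t = 10/9, so RV:VC = 10/9:-1/9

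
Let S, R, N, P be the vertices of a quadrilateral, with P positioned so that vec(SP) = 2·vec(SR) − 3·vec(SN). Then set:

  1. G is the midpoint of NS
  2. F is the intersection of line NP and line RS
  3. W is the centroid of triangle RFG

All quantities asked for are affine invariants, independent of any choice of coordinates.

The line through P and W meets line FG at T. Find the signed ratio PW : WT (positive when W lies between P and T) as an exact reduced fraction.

Set S = (0, 0), R = (1, 0), N = (0, 1), P = (2, -3); any affine frame gives the same invariant.
1. G is the midpoint of NS ⇒ G = (0, 1/2)
2. F is the intersection of line NP and line RS ⇒ F = (1/2, 0)
3. W is the centroid of triangle RFG ⇒ W = (1/2, 1/6)
line PW meets FG at T = (13/20, -3/20)
W = P + t·(T−P) with t = 10/9, so PW:WT = 10/9:-1/9

PW:WT = -10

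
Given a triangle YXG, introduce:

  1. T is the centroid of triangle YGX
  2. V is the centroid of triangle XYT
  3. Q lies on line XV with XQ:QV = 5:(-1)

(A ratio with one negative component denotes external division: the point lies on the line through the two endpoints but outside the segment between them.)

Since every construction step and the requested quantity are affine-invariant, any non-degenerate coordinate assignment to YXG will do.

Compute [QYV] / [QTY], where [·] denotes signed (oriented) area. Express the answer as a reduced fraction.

Set Y = (0, 0), X = (1, 0), G = (0, 1); any affine frame gives the same invariant.
1. T is the centroid of triangle YGX ⇒ T = (1/3, 1/3)
2. V is the centroid of triangle XYT ⇒ V = (4/9, 1/9)
3. Q lies on line XV with XQ:QV = 5:(-1) ⇒ Q = (11/36, 5/36)
2·[QYV] = 1/36, 2·[QTY] = 1/18
[QYV]:[QTY] = 1/36:1/18 = 1/2

[QYV]:[QTY] = 1/2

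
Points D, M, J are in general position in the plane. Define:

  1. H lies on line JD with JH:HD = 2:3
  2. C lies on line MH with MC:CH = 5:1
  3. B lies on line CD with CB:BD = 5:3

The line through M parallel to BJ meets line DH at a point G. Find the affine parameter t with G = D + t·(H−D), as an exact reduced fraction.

Assign D = (0, 0), M = (1, 0), J = (0, 1) — the answer is frame-independent, so this choice is without loss of generality.
1. H lies on line JD with JH:HD = 2:3 ⇒ H = (0, 3/5)
2. C lies on line MH with MC:CH = 5:1 ⇒ C = (1/6, 1/2)
3. B lies on line CD with CB:BD = 5:3 ⇒ B = (1/16, 3/16)
through M parallel to BJ: direction (-1/16, 13/16); meets DH at G = (0, 13)
G = D + t·(H−D) with t = 65/3

t = 65/3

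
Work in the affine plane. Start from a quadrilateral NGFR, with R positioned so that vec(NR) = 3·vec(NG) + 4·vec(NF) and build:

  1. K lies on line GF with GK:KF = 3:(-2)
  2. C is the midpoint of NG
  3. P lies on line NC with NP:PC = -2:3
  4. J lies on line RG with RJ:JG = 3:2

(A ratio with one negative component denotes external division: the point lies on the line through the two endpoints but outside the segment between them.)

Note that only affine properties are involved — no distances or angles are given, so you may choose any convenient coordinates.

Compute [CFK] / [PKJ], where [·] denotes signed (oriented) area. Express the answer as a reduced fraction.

[CFK]:[PKJ] = -1/10

Work in coordinates with N = (0, 0), G = (1, 0), F = (0, 1), R = (3, 4).
1. K lies on line GF with GK:KF = 3:(-2) ⇒ K = (-2, 3)
2. C is the midpoint of NG ⇒ C = (1/2, 0)
3. P lies on line NC with NP:PC = -2:3 ⇒ P = (-1, 0)
4. J lies on line RG with RJ:JG = 3:2 ⇒ J = (9/5, 8/5)
2·[CFK] = 1, 2·[PKJ] = -10
[CFK]:[PKJ] = 1:-10 = -1/10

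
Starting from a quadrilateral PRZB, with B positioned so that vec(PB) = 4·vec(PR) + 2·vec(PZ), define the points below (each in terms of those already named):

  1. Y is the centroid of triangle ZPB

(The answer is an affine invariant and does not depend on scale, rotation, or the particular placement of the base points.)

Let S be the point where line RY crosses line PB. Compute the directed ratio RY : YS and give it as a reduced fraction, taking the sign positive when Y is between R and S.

Choose coordinates P = (0, 0), R = (1, 0), Z = (0, 1), B = (4, 2).
1. Y is the centroid of triangle ZPB ⇒ Y = (4/3, 1)
line RY meets PB at S = (6/5, 3/5)
Y = R + t·(S−R) with t = 5/3, so RY:YS = 5/3:-2/3

RY:YS = -5/2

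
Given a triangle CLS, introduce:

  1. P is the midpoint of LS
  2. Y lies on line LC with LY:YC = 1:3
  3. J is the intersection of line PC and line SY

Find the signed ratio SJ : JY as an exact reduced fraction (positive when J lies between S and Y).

Assign C = (0, 0), L = (1, 0), S = (0, 1) — the answer is frame-independent, so this choice is without loss of generality.
1. P is the midpoint of LS ⇒ P = (1/2, 1/2)
2. Y lies on line LC with LY:YC = 1:3 ⇒ Y = (3/4, 0)
3. J is the intersection of line PC and line SY ⇒ J = (3/7, 3/7)
J = S + t·(Y−S) with t = 4/7, so SJ:JY = t:(1−t) = 4/7:3/7

SJ:JY = 4/3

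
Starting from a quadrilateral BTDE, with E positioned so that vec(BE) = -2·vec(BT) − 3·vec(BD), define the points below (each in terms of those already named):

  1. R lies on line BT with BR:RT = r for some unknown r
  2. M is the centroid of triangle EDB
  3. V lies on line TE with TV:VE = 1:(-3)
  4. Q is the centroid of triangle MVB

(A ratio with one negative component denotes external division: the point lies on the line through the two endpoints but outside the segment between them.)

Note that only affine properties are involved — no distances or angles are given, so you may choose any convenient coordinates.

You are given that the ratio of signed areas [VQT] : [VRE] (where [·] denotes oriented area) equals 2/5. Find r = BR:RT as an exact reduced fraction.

Choose coordinates B = (0, 0), T = (1, 0), D = (0, 1), E = (-2, -3).
1. With BR:RT = r, write λ = r/(r+1) so R = B + λ·(T−B); R is affine-linear in λ
2. M is the centroid of triangle EDB ⇒ M = (-2/3, -2/3)
3. V lies on line TE with TV:VE = 1:(-3) ⇒ V = (5/2, 3/2)
4. Q is the centroid of triangle MVB ⇒ Q = (11/18, 5/18)
Every point depending on R is an affine combination of R and λ-independent points, so each such coordinate is linear in λ; the λ² term in each signed area is a multiple of (T−B)×(T−B) = 0, so 2·[VQT] and 2·[VRE] are each linear in λ. Evaluating at λ=0 and λ=1:
  2·[VQT] = 1,   2·[VRE] = -9/2·λ + 9/2
So [VQT]:[VRE] = (1) / (-9/2·λ + 9/2). Setting this equal to 2/5:
  1 = 2/5·(-9/2·λ + 9/2)  ⇒  λ = 4/9
Then r = λ/(1−λ) = (4/9)/(5/9) = 4/5. Check: with r = 4/5, R = (4/9, 0) and [VQT]:[VRE] = 2/5 as required.

r = 4/5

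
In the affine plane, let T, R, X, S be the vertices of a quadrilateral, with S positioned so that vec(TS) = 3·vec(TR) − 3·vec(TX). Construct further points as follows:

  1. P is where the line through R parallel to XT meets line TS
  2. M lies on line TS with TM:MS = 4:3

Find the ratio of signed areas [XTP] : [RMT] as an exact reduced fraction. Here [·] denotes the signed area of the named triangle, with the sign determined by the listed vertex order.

[XTP]:[RMT] = -7/12

Set T = (0, 0), R = (1, 0), X = (0, 1), S = (3, -3); any affine frame gives the same invariant.
1. P is where the line through R parallel to XT meets line TS ⇒ P = (1, -1)
2. M lies on line TS with TM:MS = 4:3 ⇒ M = (12/7, -12/7)
2·[XTP] = 1, 2·[RMT] = -12/7
[XTP]:[RMT] = 1:-12/7 = -7/12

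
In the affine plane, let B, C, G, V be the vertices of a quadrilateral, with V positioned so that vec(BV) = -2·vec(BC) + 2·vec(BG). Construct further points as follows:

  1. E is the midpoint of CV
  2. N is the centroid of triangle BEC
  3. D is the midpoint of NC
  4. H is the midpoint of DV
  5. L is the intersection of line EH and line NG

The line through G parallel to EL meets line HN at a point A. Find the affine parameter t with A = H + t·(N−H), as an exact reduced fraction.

Choose coordinates B = (0, 0), C = (1, 0), G = (0, 1), V = (-2, 2).
1. E is the midpoint of CV ⇒ E = (-1/2, 1)
2. N is the centroid of triangle BEC ⇒ N = (1/6, 1/3)
3. D is the midpoint of NC ⇒ D = (7/12, 1/6)
4. H is the midpoint of DV ⇒ H = (-17/24, 13/12)
5. L is the intersection of line EH and line NG ⇒ L = (1/18, 7/9)
through G parallel to EL: direction (5/9, -2/9); meets HN at A = (-55/48, 35/24)
A = H + t·(N−H) with t = -1/2

t = -1/2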